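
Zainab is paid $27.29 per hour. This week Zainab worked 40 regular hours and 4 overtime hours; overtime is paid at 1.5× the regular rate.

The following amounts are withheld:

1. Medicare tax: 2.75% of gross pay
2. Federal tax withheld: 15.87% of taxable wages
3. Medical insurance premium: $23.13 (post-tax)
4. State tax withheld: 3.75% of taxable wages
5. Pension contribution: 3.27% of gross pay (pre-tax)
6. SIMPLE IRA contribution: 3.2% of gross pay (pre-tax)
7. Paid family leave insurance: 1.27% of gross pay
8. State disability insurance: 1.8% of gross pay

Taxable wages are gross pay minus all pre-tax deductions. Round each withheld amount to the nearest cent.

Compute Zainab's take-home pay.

Regular pay: 40 × $27.29 = $1,091.60
Overtime pay: 4 × $27.29 × 1.5 = $163.74
Gross pay = $1,091.60 + $163.74 = $1,255.34
SIMPLE IRA contribution: $1,255.34 × 0.032 = $40.17
Pension contribution: $1,255.34 × 0.0327 = $41.05
Pre-tax total = $40.17 + $41.05 = $81.22
Taxable wages = $1,255.34 − $81.22 = $1,174.12
Federal tax withheld: $1,174.12 × 0.1587 = $186.33
State tax withheld: $1,174.12 × 0.0375 = $44.03
Medicare tax: $1,255.34 × 0.0275 = $34.52
Paid family leave insurance: $1,255.34 × 0.0127 = $15.94
State disability insurance: $1,255.34 × 0.018 = $22.60
Medical insurance premium: $23.13
Total deductions = $40.17 + $41.05 + $186.33 + $44.03 + $34.52 + $15.94 + $22.60 + $23.13 = $407.77
Net pay = $1,255.34 − $407.77 = $847.57

$847.57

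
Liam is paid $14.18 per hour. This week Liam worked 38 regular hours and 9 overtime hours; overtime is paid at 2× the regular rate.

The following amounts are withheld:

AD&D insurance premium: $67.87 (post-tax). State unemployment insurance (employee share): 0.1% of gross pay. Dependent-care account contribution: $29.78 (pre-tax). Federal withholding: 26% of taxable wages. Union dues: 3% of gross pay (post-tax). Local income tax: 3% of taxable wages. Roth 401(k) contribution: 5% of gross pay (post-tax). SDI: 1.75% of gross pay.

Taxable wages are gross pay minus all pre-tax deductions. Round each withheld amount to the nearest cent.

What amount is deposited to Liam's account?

$396.57

Regular pay: 38 × $14.18 = $538.84
Overtime pay: 9 × $14.18 × 2 = $255.24
Gross pay = $538.84 + $255.24 = $794.08
Dependent-care account contribution: $29.78
Taxable wages = $794.08 − $29.78 = $764.30
Local income tax: $764.30 × 0.03 = $22.93
Federal withholding: $764.30 × 0.26 = $198.72
SDI: $794.08 × 0.0175 = $13.90
State unemployment insurance (employee share): $794.08 × 0.001 = $0.79
Roth 401(k) contribution: $794.08 × 0.05 = $39.70
Union dues: $794.08 × 0.03 = $23.82
AD&D insurance premium: $67.87
Total deductions = $29.78 + $22.93 + $198.72 + $13.90 + $0.79 + $39.70 + $23.82 + $67.87 = $397.51
Net pay = $794.08 − $397.51 = $396.57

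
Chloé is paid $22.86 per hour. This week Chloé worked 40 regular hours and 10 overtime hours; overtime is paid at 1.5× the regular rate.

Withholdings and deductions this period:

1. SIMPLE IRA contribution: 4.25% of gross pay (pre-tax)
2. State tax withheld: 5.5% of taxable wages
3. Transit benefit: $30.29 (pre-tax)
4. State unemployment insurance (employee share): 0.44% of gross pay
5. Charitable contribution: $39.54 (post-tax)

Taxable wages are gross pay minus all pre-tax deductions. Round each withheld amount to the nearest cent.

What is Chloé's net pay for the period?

Regular pay: 40 × $22.86 = $914.40
Overtime pay: 10 × $22.86 × 1.5 = $342.90
Gross pay = $914.40 + $342.90 = $1257.30
Transit benefit: $30.29
SIMPLE IRA contribution: $1257.30 × 0.0425 = $53.44
Pre-tax total = $30.29 + $53.44 = $83.73
Taxable wages = $1257.30 − $83.73 = $1173.57
State tax withheld: $1173.57 × 0.055 = $64.55
State unemployment insurance (employee share): $1257.30 × 0.0044 = $5.53
Charitable contribution: $39.54
Total deductions = $30.29 + $53.44 + $64.55 + $5.53 + $39.54 = $193.35
Net pay = $1257.30 − $193.35 = $1063.95

$1063.95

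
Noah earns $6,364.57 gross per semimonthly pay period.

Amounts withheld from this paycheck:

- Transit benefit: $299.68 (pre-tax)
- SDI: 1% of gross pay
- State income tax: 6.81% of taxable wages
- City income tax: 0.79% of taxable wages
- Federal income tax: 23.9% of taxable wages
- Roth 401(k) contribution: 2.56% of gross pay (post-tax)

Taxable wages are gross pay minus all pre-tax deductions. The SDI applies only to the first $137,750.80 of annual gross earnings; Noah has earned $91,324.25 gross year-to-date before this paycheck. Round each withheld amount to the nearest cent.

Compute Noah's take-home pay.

$3,927.87

Transit benefit: $299.68
Taxable wages = $6,364.57 − $299.68 = $6,064.89
State income tax: $6,064.89 × 0.0681 = $413.02
Federal income tax: $6,064.89 × 0.239 = $1,449.51
City income tax: $6,064.89 × 0.0079 = $47.91
SDI: cap not yet reached, full $6,364.57 is subject → $6,364.57 × 0.01 = $63.65
Roth 401(k) contribution: $6,364.57 × 0.0256 = $162.93
Total deductions = $299.68 + $413.02 + $1,449.51 + $47.91 + $63.65 + $162.93 = $2,436.70
Net pay = $6,364.57 − $2,436.70 = $3,927.87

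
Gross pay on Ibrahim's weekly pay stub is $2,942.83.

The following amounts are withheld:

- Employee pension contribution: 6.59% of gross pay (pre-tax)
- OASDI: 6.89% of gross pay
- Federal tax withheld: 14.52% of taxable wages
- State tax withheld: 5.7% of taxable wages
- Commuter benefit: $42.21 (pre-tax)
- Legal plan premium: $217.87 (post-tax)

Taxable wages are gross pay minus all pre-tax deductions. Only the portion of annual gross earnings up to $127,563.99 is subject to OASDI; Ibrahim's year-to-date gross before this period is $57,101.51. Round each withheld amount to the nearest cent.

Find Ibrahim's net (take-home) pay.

$1,738.77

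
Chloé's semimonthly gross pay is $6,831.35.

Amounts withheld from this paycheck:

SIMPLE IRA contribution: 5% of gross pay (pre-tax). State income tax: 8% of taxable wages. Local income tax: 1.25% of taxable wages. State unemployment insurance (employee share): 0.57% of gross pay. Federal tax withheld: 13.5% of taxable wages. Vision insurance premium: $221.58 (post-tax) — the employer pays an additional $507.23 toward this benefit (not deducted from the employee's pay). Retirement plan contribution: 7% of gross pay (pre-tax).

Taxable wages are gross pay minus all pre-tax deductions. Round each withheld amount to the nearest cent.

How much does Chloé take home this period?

SIMPLE IRA contribution: $6,831.35 × 0.05 = $341.57
Retirement plan contribution: $6,831.35 × 0.07 = $478.19
Pre-tax total = $341.57 + $478.19 = $819.76
Taxable wages = $6,831.35 − $819.76 = $6,011.59
State income tax: $6,011.59 × 0.08 = $480.93
Local income tax: $6,011.59 × 0.0125 = $75.14
Federal tax withheld: $6,011.59 × 0.135 = $811.56
State unemployment insurance (employee share): $6,831.35 × 0.0057 = $38.94
Vision insurance premium: $221.58
(Employer's $507.23 toward vision insurance premium is not withheld from the employee.)
Total deductions = $341.57 + $478.19 + $480.93 + $75.14 + $811.56 + $38.94 + $221.58 = $2,447.91
Net pay = $6,831.35 − $2,447.91 = $4,383.44

$4,383.44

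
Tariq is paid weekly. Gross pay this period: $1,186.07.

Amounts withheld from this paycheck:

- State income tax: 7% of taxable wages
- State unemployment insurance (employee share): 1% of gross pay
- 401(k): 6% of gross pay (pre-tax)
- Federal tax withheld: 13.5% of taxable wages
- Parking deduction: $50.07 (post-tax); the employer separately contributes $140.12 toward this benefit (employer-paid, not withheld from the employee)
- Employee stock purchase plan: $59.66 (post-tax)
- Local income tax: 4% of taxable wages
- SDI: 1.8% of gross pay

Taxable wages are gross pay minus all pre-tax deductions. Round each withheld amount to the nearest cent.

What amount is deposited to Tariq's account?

$698.82

401(k): $1,186.07 × 0.06 = $71.16
Taxable wages = $1,186.07 − $71.16 = $1,114.91
State income tax: $1,114.91 × 0.07 = $78.04
Local income tax: $1,114.91 × 0.04 = $44.60
Federal tax withheld: $1,114.91 × 0.135 = $150.51
SDI: $1,186.07 × 0.018 = $21.35
State unemployment insurance (employee share): $1,186.07 × 0.01 = $11.86
Employee stock purchase plan: $59.66
Parking deduction: $50.07
(Employer's $140.12 toward parking deduction is not withheld from the employee.)
Total deductions = $71.16 + $78.04 + $44.60 + $150.51 + $21.35 + $11.86 + $59.66 + $50.07 = $487.25
Net pay = $1,186.07 − $487.25 = $698.82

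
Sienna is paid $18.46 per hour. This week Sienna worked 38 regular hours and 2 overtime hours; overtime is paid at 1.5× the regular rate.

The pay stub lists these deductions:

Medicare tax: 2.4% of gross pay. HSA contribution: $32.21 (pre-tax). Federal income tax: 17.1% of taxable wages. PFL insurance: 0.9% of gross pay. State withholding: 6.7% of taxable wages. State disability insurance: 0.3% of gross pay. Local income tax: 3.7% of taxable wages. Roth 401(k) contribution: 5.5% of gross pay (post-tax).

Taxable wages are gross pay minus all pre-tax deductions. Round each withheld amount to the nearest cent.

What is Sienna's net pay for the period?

$456.50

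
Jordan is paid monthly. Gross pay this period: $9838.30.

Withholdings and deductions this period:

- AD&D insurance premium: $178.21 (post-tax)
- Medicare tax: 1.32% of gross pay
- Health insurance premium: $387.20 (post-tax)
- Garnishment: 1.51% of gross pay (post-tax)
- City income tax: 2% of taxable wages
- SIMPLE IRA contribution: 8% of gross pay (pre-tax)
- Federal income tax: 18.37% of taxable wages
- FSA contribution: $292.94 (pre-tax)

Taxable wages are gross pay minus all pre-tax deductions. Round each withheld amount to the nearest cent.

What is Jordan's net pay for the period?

SIMPLE IRA contribution: $9838.30 × 0.08 = $787.06
FSA contribution: $292.94
Pre-tax total = $787.06 + $292.94 = $1080.00
Taxable wages = $9838.30 − $1080.00 = $8758.30
Federal income tax: $8758.30 × 0.1837 = $1608.90
City income tax: $8758.30 × 0.02 = $175.17
Medicare tax: $9838.30 × 0.0132 = $129.87
Health insurance premium: $387.20
AD&D insurance premium: $178.21
Garnishment: $9838.30 × 0.0151 = $148.56
Total deductions = $787.06 + $292.94 + $1608.90 + $175.17 + $129.87 + $387.20 + $178.21 + $148.56 = $3707.91
Net pay = $9838.30 − $3707.91 = $6130.39

$6130.39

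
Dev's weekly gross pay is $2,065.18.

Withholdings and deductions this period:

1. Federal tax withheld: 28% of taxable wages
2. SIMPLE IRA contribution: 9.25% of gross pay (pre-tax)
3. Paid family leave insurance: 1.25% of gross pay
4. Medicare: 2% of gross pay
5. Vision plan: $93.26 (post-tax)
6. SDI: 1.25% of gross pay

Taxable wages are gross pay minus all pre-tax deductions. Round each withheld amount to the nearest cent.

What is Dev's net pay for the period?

SIMPLE IRA contribution: $2,065.18 × 0.0925 = $191.03
Taxable wages = $2,065.18 − $191.03 = $1,874.15
Federal tax withheld: $1,874.15 × 0.28 = $524.76
Paid family leave insurance: $2,065.18 × 0.0125 = $25.81
Medicare: $2,065.18 × 0.02 = $41.30
SDI: $2,065.18 × 0.0125 = $25.81
Vision plan: $93.26
Total deductions = $191.03 + $524.76 + $25.81 + $41.30 + $25.81 + $93.26 = $901.97
Net pay = $2,065.18 − $901.97 = $1,163.21

$1,163.21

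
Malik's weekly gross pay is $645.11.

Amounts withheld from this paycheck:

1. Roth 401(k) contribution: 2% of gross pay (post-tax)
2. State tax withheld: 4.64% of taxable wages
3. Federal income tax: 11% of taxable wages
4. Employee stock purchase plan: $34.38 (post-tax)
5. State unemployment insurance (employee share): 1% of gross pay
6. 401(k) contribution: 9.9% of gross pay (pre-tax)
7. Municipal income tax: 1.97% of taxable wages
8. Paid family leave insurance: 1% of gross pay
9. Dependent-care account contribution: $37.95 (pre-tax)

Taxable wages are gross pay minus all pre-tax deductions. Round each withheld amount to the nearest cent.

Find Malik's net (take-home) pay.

$387.44

401(k) contribution: $645.11 × 0.099 = $63.87
Dependent-care account contribution: $37.95
Pre-tax total = $63.87 + $37.95 = $101.82
Taxable wages = $645.11 − $101.82 = $543.29
Municipal income tax: $543.29 × 0.0197 = $10.70
State tax withheld: $543.29 × 0.0464 = $25.21
Federal income tax: $543.29 × 0.11 = $59.76
Paid family leave insurance: $645.11 × 0.01 = $6.45
State unemployment insurance (employee share): $645.11 × 0.01 = $6.45
Employee stock purchase plan: $34.38
Roth 401(k) contribution: $645.11 × 0.02 = $12.90
Total deductions = $63.87 + $37.95 + $10.70 + $25.21 + $59.76 + $6.45 + $6.45 + $34.38 + $12.90 = $257.67
Net pay = $645.11 − $257.67 = $387.44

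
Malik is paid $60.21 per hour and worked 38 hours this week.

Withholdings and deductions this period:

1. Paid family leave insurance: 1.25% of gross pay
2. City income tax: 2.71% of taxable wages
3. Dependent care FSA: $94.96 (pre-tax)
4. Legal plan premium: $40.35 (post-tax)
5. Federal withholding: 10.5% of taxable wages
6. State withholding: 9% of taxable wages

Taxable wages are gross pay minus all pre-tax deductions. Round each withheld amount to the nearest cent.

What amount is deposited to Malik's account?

Gross pay: 38 × $60.21 = $2,287.98
Dependent care FSA: $94.96
Taxable wages = $2,287.98 − $94.96 = $2,193.02
State withholding: $2,193.02 × 0.09 = $197.37
City income tax: $2,193.02 × 0.0271 = $59.43
Federal withholding: $2,193.02 × 0.105 = $230.27
Paid family leave insurance: $2,287.98 × 0.0125 = $28.60
Legal plan premium: $40.35
Total deductions = $94.96 + $197.37 + $59.43 + $230.27 + $28.60 + $40.35 = $650.98
Net pay = $2,287.98 − $650.98 = $1,637.00

$1,637.00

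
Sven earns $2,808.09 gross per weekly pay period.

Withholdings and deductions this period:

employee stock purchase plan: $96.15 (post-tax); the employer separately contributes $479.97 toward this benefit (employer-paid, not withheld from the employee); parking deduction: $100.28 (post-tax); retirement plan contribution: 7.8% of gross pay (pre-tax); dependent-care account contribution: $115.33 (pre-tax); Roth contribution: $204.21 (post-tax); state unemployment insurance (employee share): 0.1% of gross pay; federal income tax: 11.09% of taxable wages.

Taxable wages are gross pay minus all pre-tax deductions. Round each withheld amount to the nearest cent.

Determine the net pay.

Retirement plan contribution: $2,808.09 × 0.078 = $219.03
Dependent-care account contribution: $115.33
Pre-tax total = $219.03 + $115.33 = $334.36
Taxable wages = $2,808.09 − $334.36 = $2,473.73
Federal income tax: $2,473.73 × 0.1109 = $274.34
State unemployment insurance (employee share): $2,808.09 × 0.001 = $2.81
Parking deduction: $100.28
Employee stock purchase plan: $96.15
Roth contribution: $204.21
(Employer's $479.97 toward employee stock purchase plan is not withheld from the employee.)
Total deductions = $219.03 + $115.33 + $274.34 + $2.81 + $100.28 + $96.15 + $204.21 = $1,012.15
Net pay = $2,808.09 − $1,012.15 = $1,795.94

$1,795.94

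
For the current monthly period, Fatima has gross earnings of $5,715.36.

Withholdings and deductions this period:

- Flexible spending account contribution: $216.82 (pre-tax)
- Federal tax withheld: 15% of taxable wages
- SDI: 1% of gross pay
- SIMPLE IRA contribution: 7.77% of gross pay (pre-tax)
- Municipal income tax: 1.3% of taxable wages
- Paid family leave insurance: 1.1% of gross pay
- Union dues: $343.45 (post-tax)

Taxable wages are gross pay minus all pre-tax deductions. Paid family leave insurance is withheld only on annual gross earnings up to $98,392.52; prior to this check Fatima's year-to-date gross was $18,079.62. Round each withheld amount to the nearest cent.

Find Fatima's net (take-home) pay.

$3,767.11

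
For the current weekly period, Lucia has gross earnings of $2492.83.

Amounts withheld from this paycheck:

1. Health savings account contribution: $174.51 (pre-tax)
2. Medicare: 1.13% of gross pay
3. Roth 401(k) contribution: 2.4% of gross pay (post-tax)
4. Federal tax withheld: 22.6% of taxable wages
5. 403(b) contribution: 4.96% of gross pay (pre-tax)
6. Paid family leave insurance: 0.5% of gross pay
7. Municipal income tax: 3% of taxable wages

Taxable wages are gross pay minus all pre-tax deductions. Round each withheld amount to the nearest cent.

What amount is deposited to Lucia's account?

Health savings account contribution: $174.51
403(b) contribution: $2492.83 × 0.0496 = $123.64
Pre-tax total = $174.51 + $123.64 = $298.15
Taxable wages = $2492.83 − $298.15 = $2194.68
Federal tax withheld: $2194.68 × 0.226 = $496.00
Municipal income tax: $2194.68 × 0.03 = $65.84
Medicare: $2492.83 × 0.0113 = $28.17
Paid family leave insurance: $2492.83 × 0.005 = $12.46
Roth 401(k) contribution: $2492.83 × 0.024 = $59.83
Total deductions = $174.51 + $123.64 + $496.00 + $65.84 + $28.17 + $12.46 + $59.83 = $960.45
Net pay = $2492.83 − $960.45 = $1532.38

$1532.38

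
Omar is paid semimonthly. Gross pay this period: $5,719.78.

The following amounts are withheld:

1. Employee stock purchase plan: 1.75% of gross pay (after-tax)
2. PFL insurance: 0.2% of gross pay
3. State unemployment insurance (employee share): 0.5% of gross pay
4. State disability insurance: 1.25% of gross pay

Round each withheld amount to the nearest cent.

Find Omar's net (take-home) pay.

$5,508.14

State disability insurance: $5,719.78 × 0.0125 = $71.50
State unemployment insurance (employee share): $5,719.78 × 0.005 = $28.60
PFL insurance: $5,719.78 × 0.002 = $11.44
Employee stock purchase plan: $5,719.78 × 0.0175 = $100.10
Total deductions = $71.50 + $28.60 + $11.44 + $100.10 = $211.64
Net pay = $5,719.78 − $211.64 = $5,508.14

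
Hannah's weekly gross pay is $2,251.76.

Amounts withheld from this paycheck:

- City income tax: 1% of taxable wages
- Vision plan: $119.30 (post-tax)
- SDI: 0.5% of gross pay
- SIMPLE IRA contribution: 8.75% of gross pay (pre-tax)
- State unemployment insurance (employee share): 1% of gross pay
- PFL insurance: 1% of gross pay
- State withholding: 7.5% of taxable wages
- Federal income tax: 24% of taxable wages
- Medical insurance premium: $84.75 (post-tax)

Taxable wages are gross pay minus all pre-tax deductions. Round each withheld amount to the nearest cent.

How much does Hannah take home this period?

$1,126.59

SIMPLE IRA contribution: $2,251.76 × 0.0875 = $197.03
Taxable wages = $2,251.76 − $197.03 = $2,054.73
City income tax: $2,054.73 × 0.01 = $20.55
Federal income tax: $2,054.73 × 0.24 = $493.14
State withholding: $2,054.73 × 0.075 = $154.10
State unemployment insurance (employee share): $2,251.76 × 0.01 = $22.52
SDI: $2,251.76 × 0.005 = $11.26
PFL insurance: $2,251.76 × 0.01 = $22.52
Medical insurance premium: $84.75
Vision plan: $119.30
Total deductions = $197.03 + $20.55 + $493.14 + $154.10 + $22.52 + $11.26 + $22.52 + $84.75 + $119.30 = $1,125.17
Net pay = $2,251.76 − $1,125.17 = $1,126.59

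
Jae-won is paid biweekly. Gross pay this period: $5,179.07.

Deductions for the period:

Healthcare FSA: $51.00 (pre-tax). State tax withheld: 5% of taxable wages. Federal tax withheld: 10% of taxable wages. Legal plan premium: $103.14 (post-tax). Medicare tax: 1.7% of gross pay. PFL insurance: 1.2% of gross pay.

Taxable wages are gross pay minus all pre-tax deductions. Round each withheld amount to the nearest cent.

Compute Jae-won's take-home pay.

$4,105.53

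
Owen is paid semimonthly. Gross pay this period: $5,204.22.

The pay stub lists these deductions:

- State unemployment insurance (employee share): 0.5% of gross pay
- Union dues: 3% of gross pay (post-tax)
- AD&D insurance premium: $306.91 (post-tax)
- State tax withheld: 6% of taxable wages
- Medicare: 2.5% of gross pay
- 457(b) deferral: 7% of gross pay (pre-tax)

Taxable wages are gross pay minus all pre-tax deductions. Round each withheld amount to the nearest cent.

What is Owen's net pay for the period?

457(b) deferral: $5,204.22 × 0.07 = $364.30
Taxable wages = $5,204.22 − $364.30 = $4,839.92
State tax withheld: $4,839.92 × 0.06 = $290.40
State unemployment insurance (employee share): $5,204.22 × 0.005 = $26.02
Medicare: $5,204.22 × 0.025 = $130.11
Union dues: $5,204.22 × 0.03 = $156.13
AD&D insurance premium: $306.91
Total deductions = $364.30 + $290.40 + $26.02 + $130.11 + $156.13 + $306.91 = $1,273.87
Net pay = $5,204.22 − $1,273.87 = $3,930.35

$3,930.35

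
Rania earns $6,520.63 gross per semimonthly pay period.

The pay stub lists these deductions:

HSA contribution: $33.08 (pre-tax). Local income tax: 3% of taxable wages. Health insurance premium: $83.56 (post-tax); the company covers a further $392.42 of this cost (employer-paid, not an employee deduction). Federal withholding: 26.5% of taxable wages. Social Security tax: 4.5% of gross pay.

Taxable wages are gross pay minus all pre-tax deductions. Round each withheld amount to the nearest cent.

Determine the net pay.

$4,196.73

HSA contribution: $33.08
Taxable wages = $6,520.63 − $33.08 = $6,487.55
Local income tax: $6,487.55 × 0.03 = $194.63
Federal withholding: $6,487.55 × 0.265 = $1,719.20
Social Security tax: $6,520.63 × 0.045 = $293.43
Health insurance premium: $83.56
(Employer's $392.42 toward health insurance premium is not withheld from the employee.)
Total deductions = $33.08 + $194.63 + $1,719.20 + $293.43 + $83.56 = $2,323.90
Net pay = $6,520.63 − $2,323.90 = $4,196.73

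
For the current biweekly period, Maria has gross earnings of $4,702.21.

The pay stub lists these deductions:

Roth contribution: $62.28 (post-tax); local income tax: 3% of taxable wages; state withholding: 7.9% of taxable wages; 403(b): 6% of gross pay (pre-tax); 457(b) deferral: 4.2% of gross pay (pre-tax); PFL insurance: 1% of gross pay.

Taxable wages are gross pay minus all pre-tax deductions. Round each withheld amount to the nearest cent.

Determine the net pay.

$3,653.03

403(b): $4,702.21 × 0.06 = $282.13
457(b) deferral: $4,702.21 × 0.042 = $197.49
Pre-tax total = $282.13 + $197.49 = $479.62
Taxable wages = $4,702.21 − $479.62 = $4,222.59
State withholding: $4,222.59 × 0.079 = $333.58
Local income tax: $4,222.59 × 0.03 = $126.68
PFL insurance: $4,702.21 × 0.01 = $47.02
Roth contribution: $62.28
Total deductions = $282.13 + $197.49 + $333.58 + $126.68 + $47.02 + $62.28 = $1,049.18
Net pay = $4,702.21 − $1,049.18 = $3,653.03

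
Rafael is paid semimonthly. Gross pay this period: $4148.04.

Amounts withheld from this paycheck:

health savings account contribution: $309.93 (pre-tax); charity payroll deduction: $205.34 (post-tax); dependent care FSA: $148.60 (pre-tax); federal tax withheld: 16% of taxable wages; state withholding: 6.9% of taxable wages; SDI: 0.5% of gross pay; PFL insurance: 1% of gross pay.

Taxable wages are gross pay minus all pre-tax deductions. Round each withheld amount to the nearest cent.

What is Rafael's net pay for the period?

$2577.05

Health savings account contribution: $309.93
Dependent care FSA: $148.60
Pre-tax total = $309.93 + $148.60 = $458.53
Taxable wages = $4148.04 − $458.53 = $3689.51
Federal tax withheld: $3689.51 × 0.16 = $590.32
State withholding: $3689.51 × 0.069 = $254.58
PFL insurance: $4148.04 × 0.01 = $41.48
SDI: $4148.04 × 0.005 = $20.74
Charity payroll deduction: $205.34
Total deductions = $309.93 + $148.60 + $590.32 + $254.58 + $41.48 + $20.74 + $205.34 = $1570.99
Net pay = $4148.04 − $1570.99 = $2577.05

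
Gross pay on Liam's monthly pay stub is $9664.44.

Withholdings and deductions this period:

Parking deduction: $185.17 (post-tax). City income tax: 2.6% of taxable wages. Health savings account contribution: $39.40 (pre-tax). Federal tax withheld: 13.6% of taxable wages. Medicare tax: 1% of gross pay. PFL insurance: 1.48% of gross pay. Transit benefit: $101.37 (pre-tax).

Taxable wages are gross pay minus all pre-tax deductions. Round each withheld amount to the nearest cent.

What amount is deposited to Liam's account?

$7555.99

Transit benefit: $101.37
Health savings account contribution: $39.40
Pre-tax total = $101.37 + $39.40 = $140.77
Taxable wages = $9664.44 − $140.77 = $9523.67
Federal tax withheld: $9523.67 × 0.136 = $1295.22
City income tax: $9523.67 × 0.026 = $247.62
PFL insurance: $9664.44 × 0.0148 = $143.03
Medicare tax: $9664.44 × 0.01 = $96.64
Parking deduction: $185.17
Total deductions = $101.37 + $39.40 + $1295.22 + $247.62 + $143.03 + $96.64 + $185.17 = $2108.45
Net pay = $9664.44 − $2108.45 = $7555.99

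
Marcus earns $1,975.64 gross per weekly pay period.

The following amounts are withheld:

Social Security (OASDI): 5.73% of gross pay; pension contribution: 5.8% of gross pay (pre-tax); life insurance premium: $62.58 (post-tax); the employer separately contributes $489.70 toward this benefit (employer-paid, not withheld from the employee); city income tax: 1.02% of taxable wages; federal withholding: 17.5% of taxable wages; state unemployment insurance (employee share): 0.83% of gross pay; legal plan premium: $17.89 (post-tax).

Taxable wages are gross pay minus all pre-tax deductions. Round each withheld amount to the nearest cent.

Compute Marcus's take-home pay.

Pension contribution: $1,975.64 × 0.058 = $114.59
Taxable wages = $1,975.64 − $114.59 = $1,861.05
City income tax: $1,861.05 × 0.0102 = $18.98
Federal withholding: $1,861.05 × 0.175 = $325.68
Social Security (OASDI): $1,975.64 × 0.0573 = $113.20
State unemployment insurance (employee share): $1,975.64 × 0.0083 = $16.40
Life insurance premium: $62.58
Legal plan premium: $17.89
(Employer's $489.70 toward life insurance premium is not withheld from the employee.)
Total deductions = $114.59 + $18.98 + $325.68 + $113.20 + $16.40 + $62.58 + $17.89 = $669.32
Net pay = $1,975.64 − $669.32 = $1,306.32

$1,306.32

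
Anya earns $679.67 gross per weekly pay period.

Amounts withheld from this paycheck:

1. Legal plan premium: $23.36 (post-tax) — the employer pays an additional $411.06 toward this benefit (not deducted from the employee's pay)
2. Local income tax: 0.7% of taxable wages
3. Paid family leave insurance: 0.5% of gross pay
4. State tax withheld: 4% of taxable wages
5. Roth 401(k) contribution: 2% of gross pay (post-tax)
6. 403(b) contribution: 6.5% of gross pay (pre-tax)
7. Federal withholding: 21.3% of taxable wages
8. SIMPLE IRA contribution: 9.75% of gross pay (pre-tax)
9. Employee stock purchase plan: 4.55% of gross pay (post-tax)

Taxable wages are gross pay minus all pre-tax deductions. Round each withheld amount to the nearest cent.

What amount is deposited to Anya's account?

$349.96

403(b) contribution: $679.67 × 0.065 = $44.18
SIMPLE IRA contribution: $679.67 × 0.0975 = $66.27
Pre-tax total = $44.18 + $66.27 = $110.45
Taxable wages = $679.67 − $110.45 = $569.22
Federal withholding: $569.22 × 0.213 = $121.24
Local income tax: $569.22 × 0.007 = $3.98
State tax withheld: $569.22 × 0.04 = $22.77
Paid family leave insurance: $679.67 × 0.005 = $3.40
Legal plan premium: $23.36
Employee stock purchase plan: $679.67 × 0.0455 = $30.92
Roth 401(k) contribution: $679.67 × 0.02 = $13.59
(Employer's $411.06 toward legal plan premium is not withheld from the employee.)
Total deductions = $44.18 + $66.27 + $121.24 + $3.98 + $22.77 + $3.40 + $23.36 + $30.92 + $13.59 = $329.71
Net pay = $679.67 − $329.71 = $349.96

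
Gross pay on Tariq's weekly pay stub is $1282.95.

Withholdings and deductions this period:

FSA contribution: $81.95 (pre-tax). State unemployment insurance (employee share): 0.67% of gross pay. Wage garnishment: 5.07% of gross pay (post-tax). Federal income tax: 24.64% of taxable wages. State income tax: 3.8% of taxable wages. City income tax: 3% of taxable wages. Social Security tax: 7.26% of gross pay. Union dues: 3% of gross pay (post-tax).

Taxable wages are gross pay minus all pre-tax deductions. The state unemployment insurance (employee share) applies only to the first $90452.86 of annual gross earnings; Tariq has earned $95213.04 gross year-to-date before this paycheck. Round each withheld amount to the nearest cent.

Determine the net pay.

FSA contribution: $81.95
Taxable wages = $1282.95 − $81.95 = $1201.00
City income tax: $1201.00 × 0.03 = $36.03
State income tax: $1201.00 × 0.038 = $45.64
Federal income tax: $1201.00 × 0.2464 = $295.93
Social Security tax: $1282.95 × 0.0726 = $93.14
State unemployment insurance (employee share): annual cap $90452.86 already reached (YTD $95213.04), so $0.00
Union dues: $1282.95 × 0.03 = $38.49
Wage garnishment: $1282.95 × 0.0507 = $65.05
Total deductions = $81.95 + $36.03 + $45.64 + $295.93 + $93.14 + $0.00 + $38.49 + $65.05 = $656.23
Net pay = $1282.95 − $656.23 = $626.72

$626.72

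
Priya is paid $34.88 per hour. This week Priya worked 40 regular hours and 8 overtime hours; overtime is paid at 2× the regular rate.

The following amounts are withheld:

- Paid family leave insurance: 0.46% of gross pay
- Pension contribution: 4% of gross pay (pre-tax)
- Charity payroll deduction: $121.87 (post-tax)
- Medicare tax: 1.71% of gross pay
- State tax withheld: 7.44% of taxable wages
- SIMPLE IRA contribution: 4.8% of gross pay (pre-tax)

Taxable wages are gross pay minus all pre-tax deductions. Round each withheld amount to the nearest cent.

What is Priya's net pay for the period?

Regular pay: 40 × $34.88 = $1,395.20
Overtime pay: 8 × $34.88 × 2 = $558.08
Gross pay = $1,395.20 + $558.08 = $1,953.28
SIMPLE IRA contribution: $1,953.28 × 0.048 = $93.76
Pension contribution: $1,953.28 × 0.04 = $78.13
Pre-tax total = $93.76 + $78.13 = $171.89
Taxable wages = $1,953.28 − $171.89 = $1,781.39
State tax withheld: $1,781.39 × 0.0744 = $132.54
Paid family leave insurance: $1,953.28 × 0.0046 = $8.99
Medicare tax: $1,953.28 × 0.0171 = $33.40
Charity payroll deduction: $121.87
Total deductions = $93.76 + $78.13 + $132.54 + $8.99 + $33.40 + $121.87 = $468.69
Net pay = $1,953.28 − $468.69 = $1,484.59

$1,484.59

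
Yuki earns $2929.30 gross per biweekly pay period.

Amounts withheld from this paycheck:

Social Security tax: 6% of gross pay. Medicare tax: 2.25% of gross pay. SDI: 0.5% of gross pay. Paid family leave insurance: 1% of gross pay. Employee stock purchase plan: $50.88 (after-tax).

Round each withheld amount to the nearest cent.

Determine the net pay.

Paid family leave insurance: $2929.30 × 0.01 = $29.29
Medicare tax: $2929.30 × 0.0225 = $65.91
Social Security tax: $2929.30 × 0.06 = $175.76
SDI: $2929.30 × 0.005 = $14.65
Employee stock purchase plan: $50.88
Total deductions = $29.29 + $65.91 + $175.76 + $14.65 + $50.88 = $336.49
Net pay = $2929.30 − $336.49 = $2592.81

$2592.81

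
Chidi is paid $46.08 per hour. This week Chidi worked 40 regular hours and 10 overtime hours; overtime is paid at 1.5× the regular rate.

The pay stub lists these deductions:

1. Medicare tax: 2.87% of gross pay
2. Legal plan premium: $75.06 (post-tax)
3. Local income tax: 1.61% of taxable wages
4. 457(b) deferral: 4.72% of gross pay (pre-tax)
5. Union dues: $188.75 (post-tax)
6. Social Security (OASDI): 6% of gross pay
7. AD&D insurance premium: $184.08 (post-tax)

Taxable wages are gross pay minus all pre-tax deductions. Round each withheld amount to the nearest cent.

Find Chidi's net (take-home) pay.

Regular pay: 40 × $46.08 = $1843.20
Overtime pay: 10 × $46.08 × 1.5 = $691.20
Gross pay = $1843.20 + $691.20 = $2534.40
457(b) deferral: $2534.40 × 0.0472 = $119.62
Taxable wages = $2534.40 − $119.62 = $2414.78
Local income tax: $2414.78 × 0.0161 = $38.88
Social Security (OASDI): $2534.40 × 0.06 = $152.06
Medicare tax: $2534.40 × 0.0287 = $72.74
Legal plan premium: $75.06
Union dues: $188.75
AD&D insurance premium: $184.08
Total deductions = $119.62 + $38.88 + $152.06 + $72.74 + $75.06 + $188.75 + $184.08 = $831.19
Net pay = $2534.40 − $831.19 = $1703.21

$1703.21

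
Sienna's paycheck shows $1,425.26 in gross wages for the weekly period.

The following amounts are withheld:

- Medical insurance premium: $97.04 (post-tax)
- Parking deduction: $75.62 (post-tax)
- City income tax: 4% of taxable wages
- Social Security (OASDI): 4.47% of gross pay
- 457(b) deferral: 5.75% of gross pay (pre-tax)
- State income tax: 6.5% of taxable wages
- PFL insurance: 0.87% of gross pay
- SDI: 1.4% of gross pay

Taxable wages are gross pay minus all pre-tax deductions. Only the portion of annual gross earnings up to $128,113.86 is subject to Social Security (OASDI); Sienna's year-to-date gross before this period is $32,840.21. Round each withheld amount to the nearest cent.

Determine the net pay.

457(b) deferral: $1,425.26 × 0.0575 = $81.95
Taxable wages = $1,425.26 − $81.95 = $1,343.31
City income tax: $1,343.31 × 0.04 = $53.73
State income tax: $1,343.31 × 0.065 = $87.32
Social Security (OASDI): cap not yet reached, full $1,425.26 is subject → $1,425.26 × 0.0447 = $63.71
SDI: $1,425.26 × 0.014 = $19.95
PFL insurance: $1,425.26 × 0.0087 = $12.40
Medical insurance premium: $97.04
Parking deduction: $75.62
Total deductions = $81.95 + $53.73 + $87.32 + $63.71 + $19.95 + $12.40 + $97.04 + $75.62 = $491.72
Net pay = $1,425.26 − $491.72 = $933.54

$933.54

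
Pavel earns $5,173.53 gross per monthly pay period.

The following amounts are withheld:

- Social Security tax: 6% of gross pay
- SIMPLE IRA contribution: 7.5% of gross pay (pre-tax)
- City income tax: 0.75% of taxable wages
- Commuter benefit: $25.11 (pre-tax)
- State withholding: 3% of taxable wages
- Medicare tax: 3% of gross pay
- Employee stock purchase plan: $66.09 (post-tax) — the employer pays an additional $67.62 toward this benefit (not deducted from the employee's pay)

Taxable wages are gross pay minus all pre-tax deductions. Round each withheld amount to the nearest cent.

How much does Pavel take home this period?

SIMPLE IRA contribution: $5,173.53 × 0.075 = $388.01
Commuter benefit: $25.11
Pre-tax total = $388.01 + $25.11 = $413.12
Taxable wages = $5,173.53 − $413.12 = $4,760.41
City income tax: $4,760.41 × 0.0075 = $35.70
State withholding: $4,760.41 × 0.03 = $142.81
Social Security tax: $5,173.53 × 0.06 = $310.41
Medicare tax: $5,173.53 × 0.03 = $155.21
Employee stock purchase plan: $66.09
(Employer's $67.62 toward employee stock purchase plan is not withheld from the employee.)
Total deductions = $388.01 + $25.11 + $35.70 + $142.81 + $310.41 + $155.21 + $66.09 = $1,123.34
Net pay = $5,173.53 − $1,123.34 = $4,050.19

$4,050.19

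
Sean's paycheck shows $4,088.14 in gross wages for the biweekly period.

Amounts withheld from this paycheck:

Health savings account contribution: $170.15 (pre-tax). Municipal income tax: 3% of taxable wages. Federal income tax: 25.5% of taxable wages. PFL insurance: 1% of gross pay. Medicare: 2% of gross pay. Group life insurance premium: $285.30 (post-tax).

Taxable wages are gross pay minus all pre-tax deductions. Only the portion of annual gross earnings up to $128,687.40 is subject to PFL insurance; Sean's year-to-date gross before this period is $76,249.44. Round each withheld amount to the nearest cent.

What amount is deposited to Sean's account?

$2,393.42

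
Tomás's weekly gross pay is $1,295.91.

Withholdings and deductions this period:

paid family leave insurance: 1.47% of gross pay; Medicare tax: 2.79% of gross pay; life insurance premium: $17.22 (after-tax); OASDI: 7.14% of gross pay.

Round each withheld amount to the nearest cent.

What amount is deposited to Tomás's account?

$1,130.95

OASDI: $1,295.91 × 0.0714 = $92.53
Paid family leave insurance: $1,295.91 × 0.0147 = $19.05
Medicare tax: $1,295.91 × 0.0279 = $36.16
Life insurance premium: $17.22
Total deductions = $92.53 + $19.05 + $36.16 + $17.22 = $164.96
Net pay = $1,295.91 − $164.96 = $1,130.95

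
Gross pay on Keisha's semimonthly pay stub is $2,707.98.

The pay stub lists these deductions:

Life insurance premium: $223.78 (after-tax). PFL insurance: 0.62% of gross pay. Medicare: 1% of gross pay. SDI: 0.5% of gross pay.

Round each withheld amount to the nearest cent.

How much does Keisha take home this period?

$2,426.79

PFL insurance: $2,707.98 × 0.0062 = $16.79
SDI: $2,707.98 × 0.005 = $13.54
Medicare: $2,707.98 × 0.01 = $27.08
Life insurance premium: $223.78
Total deductions = $16.79 + $13.54 + $27.08 + $223.78 = $281.19
Net pay = $2,707.98 − $281.19 = $2,426.79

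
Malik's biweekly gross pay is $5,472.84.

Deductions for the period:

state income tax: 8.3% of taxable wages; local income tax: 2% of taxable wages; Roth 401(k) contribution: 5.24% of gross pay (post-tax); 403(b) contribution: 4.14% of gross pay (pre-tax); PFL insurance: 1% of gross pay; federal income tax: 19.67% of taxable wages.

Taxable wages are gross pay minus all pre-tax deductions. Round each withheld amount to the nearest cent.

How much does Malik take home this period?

$3,332.44

403(b) contribution: $5,472.84 × 0.0414 = $226.58
Taxable wages = $5,472.84 − $226.58 = $5,246.26
Federal income tax: $5,246.26 × 0.1967 = $1,031.94
State income tax: $5,246.26 × 0.083 = $435.44
Local income tax: $5,246.26 × 0.02 = $104.93
PFL insurance: $5,472.84 × 0.01 = $54.73
Roth 401(k) contribution: $5,472.84 × 0.0524 = $286.78
Total deductions = $226.58 + $1,031.94 + $435.44 + $104.93 + $54.73 + $286.78 = $2,140.40
Net pay = $5,472.84 − $2,140.40 = $3,332.44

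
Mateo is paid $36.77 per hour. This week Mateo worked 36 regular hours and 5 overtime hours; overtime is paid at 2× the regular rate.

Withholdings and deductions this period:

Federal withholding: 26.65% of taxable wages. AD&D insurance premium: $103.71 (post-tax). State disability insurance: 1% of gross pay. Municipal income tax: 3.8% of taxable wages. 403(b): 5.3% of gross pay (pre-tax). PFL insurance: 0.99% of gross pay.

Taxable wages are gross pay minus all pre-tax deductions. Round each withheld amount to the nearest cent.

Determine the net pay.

Regular pay: 36 × $36.77 = $1,323.72
Overtime pay: 5 × $36.77 × 2 = $367.70
Gross pay = $1,323.72 + $367.70 = $1,691.42
403(b): $1,691.42 × 0.053 = $89.65
Taxable wages = $1,691.42 − $89.65 = $1,601.77
Municipal income tax: $1,601.77 × 0.038 = $60.87
Federal withholding: $1,601.77 × 0.2665 = $426.87
PFL insurance: $1,691.42 × 0.0099 = $16.75
State disability insurance: $1,691.42 × 0.01 = $16.91
AD&D insurance premium: $103.71
Total deductions = $89.65 + $60.87 + $426.87 + $16.75 + $16.91 + $103.71 = $714.76
Net pay = $1,691.42 − $714.76 = $976.66

$976.66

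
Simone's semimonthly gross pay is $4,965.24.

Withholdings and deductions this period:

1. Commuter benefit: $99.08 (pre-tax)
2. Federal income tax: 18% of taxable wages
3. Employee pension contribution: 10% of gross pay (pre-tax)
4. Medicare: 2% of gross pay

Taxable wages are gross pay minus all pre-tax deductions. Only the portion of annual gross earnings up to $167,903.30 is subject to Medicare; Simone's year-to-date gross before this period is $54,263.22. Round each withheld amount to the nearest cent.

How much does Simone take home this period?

$3,483.80

Employee pension contribution: $4,965.24 × 0.1 = $496.52
Commuter benefit: $99.08
Pre-tax total = $496.52 + $99.08 = $595.60
Taxable wages = $4,965.24 − $595.60 = $4,369.64
Federal income tax: $4,369.64 × 0.18 = $786.54
Medicare: cap not yet reached, full $4,965.24 is subject → $4,965.24 × 0.02 = $99.30
Total deductions = $496.52 + $99.08 + $786.54 + $99.30 = $1,481.44
Net pay = $4,965.24 − $1,481.44 = $3,483.80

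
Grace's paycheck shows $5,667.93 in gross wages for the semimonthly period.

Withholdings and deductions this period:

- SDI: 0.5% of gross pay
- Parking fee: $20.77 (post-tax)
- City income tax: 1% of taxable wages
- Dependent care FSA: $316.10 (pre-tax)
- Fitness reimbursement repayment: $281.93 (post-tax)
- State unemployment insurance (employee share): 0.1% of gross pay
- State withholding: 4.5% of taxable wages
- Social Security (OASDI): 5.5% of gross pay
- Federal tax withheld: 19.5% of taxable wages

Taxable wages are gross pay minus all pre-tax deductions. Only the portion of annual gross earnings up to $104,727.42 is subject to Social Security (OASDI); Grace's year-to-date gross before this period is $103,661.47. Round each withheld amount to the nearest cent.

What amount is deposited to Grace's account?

$3,618.53

Dependent care FSA: $316.10
Taxable wages = $5,667.93 − $316.10 = $5,351.83
City income tax: $5,351.83 × 0.01 = $53.52
State withholding: $5,351.83 × 0.045 = $240.83
Federal tax withheld: $5,351.83 × 0.195 = $1,043.61
SDI: $5,667.93 × 0.005 = $28.34
State unemployment insurance (employee share): $5,667.93 × 0.001 = $5.67
Social Security (OASDI): only $104,727.42 − $103,661.47 = $1,065.95 of this check is subject → $1,065.95 × 0.055 = $58.63
Parking fee: $20.77
Fitness reimbursement repayment: $281.93
Total deductions = $316.10 + $53.52 + $240.83 + $1,043.61 + $28.34 + $5.67 + $58.63 + $20.77 + $281.93 = $2,049.40
Net pay = $5,667.93 − $2,049.40 = $3,618.53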